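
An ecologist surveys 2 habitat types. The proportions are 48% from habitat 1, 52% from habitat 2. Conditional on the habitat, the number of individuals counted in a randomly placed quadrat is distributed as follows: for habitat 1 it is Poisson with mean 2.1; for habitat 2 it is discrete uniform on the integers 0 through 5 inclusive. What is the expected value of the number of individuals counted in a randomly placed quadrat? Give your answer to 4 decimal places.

2.3080

Component means — 1: 2.1; 2: 2.5.
E[X] = 0.48·2.1 + 0.52·2.5 = 2.308.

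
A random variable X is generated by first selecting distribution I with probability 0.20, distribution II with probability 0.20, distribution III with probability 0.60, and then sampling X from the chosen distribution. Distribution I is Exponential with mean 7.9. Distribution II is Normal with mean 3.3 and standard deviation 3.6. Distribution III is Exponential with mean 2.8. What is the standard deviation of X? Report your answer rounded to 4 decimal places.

Per component, I: μ=7.9, E[X²]=124.82; II: μ=3.3, E[X²]=23.85; III: μ=2.8, E[X²]=15.68.
E[X] = 0.2·7.9 + 0.2·3.3 + 0.6·2.8 = 3.92.
E[X²] = 0.2·124.82 + 0.2·23.85 + 0.6·15.68 = 39.142.
Var(X) = E[X²] − (E[X])² = 39.142 − 15.3664 = 23.7756.
SD(X) = √23.7756 = 4.87602.

4.8760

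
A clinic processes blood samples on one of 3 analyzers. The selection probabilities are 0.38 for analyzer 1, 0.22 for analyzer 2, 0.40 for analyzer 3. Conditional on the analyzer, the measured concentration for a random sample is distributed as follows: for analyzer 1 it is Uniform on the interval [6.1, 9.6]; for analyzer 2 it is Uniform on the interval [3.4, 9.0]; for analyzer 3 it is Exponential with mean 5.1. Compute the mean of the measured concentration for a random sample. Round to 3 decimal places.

Component means — 1: 7.85; 2: 6.2; 3: 5.1.
E[X] = 0.38·7.85 + 0.22·6.2 + 0.4·5.1 = 6.387.

6.387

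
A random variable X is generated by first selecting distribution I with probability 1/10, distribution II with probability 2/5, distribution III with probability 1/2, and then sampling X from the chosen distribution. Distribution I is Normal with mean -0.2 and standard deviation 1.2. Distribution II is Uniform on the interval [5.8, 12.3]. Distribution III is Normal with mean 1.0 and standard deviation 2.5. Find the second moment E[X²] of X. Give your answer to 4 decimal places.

37.9423

For each component E[X²] = Var + (mean)², giving I: 1.48; II: 85.4233; III: 7.25.
Overall E[X²] = 0.1·1.48 + 0.4·85.4233 + 0.5·7.25 = 37.9423.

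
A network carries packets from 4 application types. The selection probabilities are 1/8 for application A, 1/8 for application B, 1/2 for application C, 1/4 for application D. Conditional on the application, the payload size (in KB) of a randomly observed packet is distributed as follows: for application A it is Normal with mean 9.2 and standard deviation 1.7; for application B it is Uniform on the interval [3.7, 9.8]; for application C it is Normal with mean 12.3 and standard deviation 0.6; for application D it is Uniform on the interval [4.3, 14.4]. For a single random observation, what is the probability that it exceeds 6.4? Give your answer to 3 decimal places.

0.886

Conditional on each application, P(X > 6.4): A: 0.950227; B: 0.557377; C: 1; D: 0.792079.
By total probability, P(X > 6.4) = 0.125·0.950227 + 0.125·0.557377 + 0.5·1 + 0.25·0.792079 = 0.88647.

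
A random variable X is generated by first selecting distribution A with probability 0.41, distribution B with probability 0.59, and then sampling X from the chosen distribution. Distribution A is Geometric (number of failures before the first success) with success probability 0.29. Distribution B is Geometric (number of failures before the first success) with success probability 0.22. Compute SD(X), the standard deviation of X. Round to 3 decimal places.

3.642

Per component, A: μ=2.44828, E[X²]=14.4364; B: μ=3.54545, E[X²]=28.686.
E[X] = 0.41·2.44828 + 0.59·3.54545 = 3.09561.
E[X²] = 0.41·14.4364 + 0.59·28.686 = 22.8436.
Var(X) = E[X²] − (E[X])² = 22.8436 − 9.58281 = 13.2608.
SD(X) = √13.2608 = 3.64154.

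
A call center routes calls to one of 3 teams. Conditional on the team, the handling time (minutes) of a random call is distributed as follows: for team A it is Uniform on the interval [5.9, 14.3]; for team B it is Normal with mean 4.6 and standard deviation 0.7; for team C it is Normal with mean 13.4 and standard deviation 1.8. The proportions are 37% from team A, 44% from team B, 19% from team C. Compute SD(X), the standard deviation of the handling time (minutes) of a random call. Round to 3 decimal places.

3.895

Per component, A: μ=10.1, E[X²]=107.89; B: μ=4.6, E[X²]=21.65; C: μ=13.4, E[X²]=182.8.
E[X] = 0.37·10.1 + 0.44·4.6 + 0.19·13.4 = 8.307.
E[X²] = 0.37·107.89 + 0.44·21.65 + 0.19·182.8 = 84.1773.
Var(X) = E[X²] − (E[X])² = 84.1773 − 69.0062 = 15.1711.
SD(X) = √15.1711 = 3.895.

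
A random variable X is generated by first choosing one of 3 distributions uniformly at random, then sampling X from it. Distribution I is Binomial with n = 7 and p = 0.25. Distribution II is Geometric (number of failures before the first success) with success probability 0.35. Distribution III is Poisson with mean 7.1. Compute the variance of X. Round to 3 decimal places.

Per component, I: μ=1.75, E[X²]=4.375; II: μ=1.85714, E[X²]=8.7551; III: μ=7.1, E[X²]=57.51.
E[X] = 0.333333·1.75 + 0.333333·1.85714 + 0.333333·7.1 = 3.56905.
E[X²] = 0.333333·4.375 + 0.333333·8.7551 + 0.333333·57.51 = 23.5467.
Var(X) = E[X²] − (E[X])² = 23.5467 − 12.7381 = 10.8086.

10.809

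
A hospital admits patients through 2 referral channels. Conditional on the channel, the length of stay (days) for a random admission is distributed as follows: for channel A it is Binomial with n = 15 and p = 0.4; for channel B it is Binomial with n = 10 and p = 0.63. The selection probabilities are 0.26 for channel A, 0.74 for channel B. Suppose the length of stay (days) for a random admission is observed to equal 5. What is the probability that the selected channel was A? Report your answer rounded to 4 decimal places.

Likelihoods P(X=5 | ·): A: 0.185938; B: 0.173425.
Posterior ∝ prior × likelihood. Numerator for A: 0.26·0.185938 = 0.0483438.
Normalizing constant: 0.26·0.185938 + 0.74·0.173425 = 0.176678.
P(A | observation) = 0.0483438 / 0.176678 = 0.273626.

0.2736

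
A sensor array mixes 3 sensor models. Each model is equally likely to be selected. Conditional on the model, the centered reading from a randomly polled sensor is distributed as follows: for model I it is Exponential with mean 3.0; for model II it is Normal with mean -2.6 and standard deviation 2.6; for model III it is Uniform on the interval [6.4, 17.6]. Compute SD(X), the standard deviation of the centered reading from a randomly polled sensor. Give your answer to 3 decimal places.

6.701

Per component, I: μ=3, E[X²]=18; II: μ=-2.6, E[X²]=13.52; III: μ=12, E[X²]=154.453.
E[X] = 0.333333·3 + 0.333333·-2.6 + 0.333333·12 = 4.13333.
E[X²] = 0.333333·18 + 0.333333·13.52 + 0.333333·154.453 = 61.9911.
Var(X) = E[X²] − (E[X])² = 61.9911 − 17.0844 = 44.9067.
SD(X) = √44.9067 = 6.70124.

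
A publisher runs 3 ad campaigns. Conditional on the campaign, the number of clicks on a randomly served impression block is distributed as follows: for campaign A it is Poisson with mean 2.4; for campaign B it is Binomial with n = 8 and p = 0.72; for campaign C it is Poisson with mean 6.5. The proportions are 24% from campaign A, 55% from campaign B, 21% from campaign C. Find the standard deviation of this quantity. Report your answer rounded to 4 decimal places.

2.2866

Per component, A: μ=2.4, E[X²]=8.16; B: μ=5.76, E[X²]=34.7904; C: μ=6.5, E[X²]=48.75.
E[X] = 0.24·2.4 + 0.55·5.76 + 0.21·6.5 = 5.109.
E[X²] = 0.24·8.16 + 0.55·34.7904 + 0.21·48.75 = 31.3306.
Var(X) = E[X²] − (E[X])² = 31.3306 − 26.1019 = 5.22874.
SD(X) = √5.22874 = 2.28664.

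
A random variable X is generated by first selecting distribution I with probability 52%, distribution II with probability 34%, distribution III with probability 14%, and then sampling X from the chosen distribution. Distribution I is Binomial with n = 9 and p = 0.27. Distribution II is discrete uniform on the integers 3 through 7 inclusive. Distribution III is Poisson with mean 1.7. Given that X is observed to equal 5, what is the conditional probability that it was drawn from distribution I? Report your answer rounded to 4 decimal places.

Likelihoods P(X=5 | ·): I: 0.0513429; II: 0.2; III: 0.0216154.
Posterior ∝ prior × likelihood. Numerator for I: 0.52·0.0513429 = 0.0266983.
Normalizing constant: 0.52·0.0513429 + 0.34·0.2 + 0.14·0.0216154 = 0.0977245.
P(I | observation) = 0.0266983 / 0.0977245 = 0.2732.

0.2732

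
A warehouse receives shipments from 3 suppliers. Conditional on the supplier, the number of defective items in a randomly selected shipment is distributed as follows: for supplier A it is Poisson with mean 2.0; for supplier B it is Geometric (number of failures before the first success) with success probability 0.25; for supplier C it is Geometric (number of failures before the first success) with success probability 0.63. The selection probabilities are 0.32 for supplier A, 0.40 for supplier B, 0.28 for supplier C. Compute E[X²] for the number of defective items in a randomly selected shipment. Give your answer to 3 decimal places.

10.678

For each component E[X²] = Var + (mean)², giving A: 6; B: 21; C: 1.27715.
Overall E[X²] = 0.32·6 + 0.4·21 + 0.28·1.27715 = 10.6776.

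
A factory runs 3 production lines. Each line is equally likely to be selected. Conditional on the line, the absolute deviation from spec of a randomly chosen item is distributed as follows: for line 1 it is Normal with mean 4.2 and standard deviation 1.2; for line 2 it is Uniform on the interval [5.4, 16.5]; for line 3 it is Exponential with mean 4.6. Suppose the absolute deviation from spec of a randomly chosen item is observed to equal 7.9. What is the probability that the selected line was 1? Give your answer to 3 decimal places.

Likelihoods f(7.9 | ·): 1: 0.0028663; 2: 0.0900901; 3: 0.0390291.
Posterior ∝ prior × likelihood. Numerator for 1: 0.333333·0.0028663 = 0.000955434.
Normalizing constant: 0.333333·0.0028663 + 0.333333·0.0900901 + 0.333333·0.0390291 = 0.0439952.
P(1 | observation) = 0.000955434 / 0.0439952 = 0.0217168.

0.022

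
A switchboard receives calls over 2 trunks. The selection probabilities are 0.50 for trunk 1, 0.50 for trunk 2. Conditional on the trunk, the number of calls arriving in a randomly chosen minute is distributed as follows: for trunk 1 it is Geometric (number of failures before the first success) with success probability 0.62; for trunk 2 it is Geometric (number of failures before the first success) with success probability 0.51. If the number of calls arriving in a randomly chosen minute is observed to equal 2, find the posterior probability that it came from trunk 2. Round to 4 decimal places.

Likelihoods P(X=2 | ·): 1: 0.089528; 2: 0.122451.
Posterior ∝ prior × likelihood. Numerator for 2: 0.5·0.122451 = 0.0612255.
Normalizing constant: 0.5·0.089528 + 0.5·0.122451 = 0.105989.
P(2 | observation) = 0.0612255 / 0.105989 = 0.577656.

0.5777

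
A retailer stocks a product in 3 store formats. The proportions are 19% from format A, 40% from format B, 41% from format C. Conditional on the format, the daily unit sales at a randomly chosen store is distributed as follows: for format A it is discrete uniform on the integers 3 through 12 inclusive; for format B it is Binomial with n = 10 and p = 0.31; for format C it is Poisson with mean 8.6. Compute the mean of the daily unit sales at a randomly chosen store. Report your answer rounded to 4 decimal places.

6.1910

Component means — A: 7.5; B: 3.1; C: 8.6.
E[X] = 0.19·7.5 + 0.4·3.1 + 0.41·8.6 = 6.191.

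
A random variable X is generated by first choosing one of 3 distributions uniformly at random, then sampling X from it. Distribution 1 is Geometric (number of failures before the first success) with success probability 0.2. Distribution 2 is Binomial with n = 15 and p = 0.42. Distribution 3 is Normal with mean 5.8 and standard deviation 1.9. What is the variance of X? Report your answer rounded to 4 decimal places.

Per component, 1: μ=4, E[X²]=36; 2: μ=6.3, E[X²]=43.344; 3: μ=5.8, E[X²]=37.25.
E[X] = 0.333333·4 + 0.333333·6.3 + 0.333333·5.8 = 5.36667.
E[X²] = 0.333333·36 + 0.333333·43.344 + 0.333333·37.25 = 38.8647.
Var(X) = E[X²] − (E[X])² = 38.8647 − 28.8011 = 10.0636.

10.0636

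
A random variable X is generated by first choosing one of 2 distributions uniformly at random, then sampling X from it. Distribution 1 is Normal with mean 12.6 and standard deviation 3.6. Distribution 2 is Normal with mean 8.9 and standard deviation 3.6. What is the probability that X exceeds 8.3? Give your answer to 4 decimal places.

Conditional on each component, P(X > 8.3): 1: 0.883848; 2: 0.566184.
By total probability, P(X > 8.3) = 0.5·0.883848 + 0.5·0.566184 = 0.725016.

0.7250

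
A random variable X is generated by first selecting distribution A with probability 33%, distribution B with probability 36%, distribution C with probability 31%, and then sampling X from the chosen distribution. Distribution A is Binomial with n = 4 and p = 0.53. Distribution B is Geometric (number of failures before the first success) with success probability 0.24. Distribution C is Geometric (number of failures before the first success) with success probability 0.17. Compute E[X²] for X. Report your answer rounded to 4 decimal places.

For each component E[X²] = Var + (mean)², giving A: 5.4908; B: 23.2222; C: 52.5571.
Overall E[X²] = 0.33·5.4908 + 0.36·23.2222 + 0.31·52.5571 = 26.4647.

26.4647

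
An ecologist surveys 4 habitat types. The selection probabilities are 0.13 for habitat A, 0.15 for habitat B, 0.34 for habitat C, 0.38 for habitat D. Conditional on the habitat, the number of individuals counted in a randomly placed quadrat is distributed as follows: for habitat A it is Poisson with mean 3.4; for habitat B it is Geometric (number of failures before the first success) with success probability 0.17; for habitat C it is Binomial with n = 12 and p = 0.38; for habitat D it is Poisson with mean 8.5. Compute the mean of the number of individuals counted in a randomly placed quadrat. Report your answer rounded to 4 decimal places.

Component means — A: 3.4; B: 4.88235; C: 4.56; D: 8.5.
E[X] = 0.13·3.4 + 0.15·4.88235 + 0.34·4.56 + 0.38·8.5 = 5.95475.

5.9548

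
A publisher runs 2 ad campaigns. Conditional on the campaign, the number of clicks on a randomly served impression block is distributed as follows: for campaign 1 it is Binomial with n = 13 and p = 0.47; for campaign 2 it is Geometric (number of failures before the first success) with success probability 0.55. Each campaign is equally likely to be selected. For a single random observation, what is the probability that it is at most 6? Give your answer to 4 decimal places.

Conditional on each campaign, P(X ≤ 6): 1: 0.587348; 2: 0.996263.
By total probability, P(X ≤ 6) = 0.5·0.587348 + 0.5·0.996263 = 0.791806.

0.7918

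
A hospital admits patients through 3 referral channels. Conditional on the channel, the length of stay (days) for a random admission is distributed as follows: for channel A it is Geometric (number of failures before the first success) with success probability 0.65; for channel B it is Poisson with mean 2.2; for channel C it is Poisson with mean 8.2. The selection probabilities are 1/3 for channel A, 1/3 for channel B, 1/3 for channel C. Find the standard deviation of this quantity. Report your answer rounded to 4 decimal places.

Per component, A: μ=0.538462, E[X²]=1.11834; B: μ=2.2, E[X²]=7.04; C: μ=8.2, E[X²]=75.44.
E[X] = 0.333333·0.538462 + 0.333333·2.2 + 0.333333·8.2 = 3.64615.
E[X²] = 0.333333·1.11834 + 0.333333·7.04 + 0.333333·75.44 = 27.8661.
Var(X) = E[X²] − (E[X])² = 27.8661 − 13.2944 = 14.5717.
SD(X) = √14.5717 = 3.81729.

3.8173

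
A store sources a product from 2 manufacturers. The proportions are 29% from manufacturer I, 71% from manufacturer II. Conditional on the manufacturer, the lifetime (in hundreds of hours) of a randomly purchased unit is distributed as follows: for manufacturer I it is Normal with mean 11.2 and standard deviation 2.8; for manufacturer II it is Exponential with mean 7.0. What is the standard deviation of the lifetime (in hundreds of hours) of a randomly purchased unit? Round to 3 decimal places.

Per component, I: μ=11.2, E[X²]=133.28; II: μ=7, E[X²]=98.
E[X] = 0.29·11.2 + 0.71·7 = 8.218.
E[X²] = 0.29·133.28 + 0.71·98 = 108.231.
Var(X) = E[X²] − (E[X])² = 108.231 − 67.5355 = 40.6957.
SD(X) = √40.6957 = 6.37932.

6.379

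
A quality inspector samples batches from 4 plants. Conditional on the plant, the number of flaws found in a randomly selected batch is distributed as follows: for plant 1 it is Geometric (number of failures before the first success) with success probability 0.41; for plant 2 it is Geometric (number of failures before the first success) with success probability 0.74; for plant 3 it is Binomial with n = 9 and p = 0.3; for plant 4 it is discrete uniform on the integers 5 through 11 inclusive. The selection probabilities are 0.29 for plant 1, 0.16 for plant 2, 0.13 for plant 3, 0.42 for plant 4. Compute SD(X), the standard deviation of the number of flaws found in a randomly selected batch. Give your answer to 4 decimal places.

Per component, 1: μ=1.43902, E[X²]=5.58061; 2: μ=0.351351, E[X²]=0.598247; 3: μ=2.7, E[X²]=9.18; 4: μ=8, E[X²]=68.
E[X] = 0.29·1.43902 + 0.16·0.351351 + 0.13·2.7 + 0.42·8 = 4.18453.
E[X²] = 0.29·5.58061 + 0.16·0.598247 + 0.13·9.18 + 0.42·68 = 31.4675.
Var(X) = E[X²] − (E[X])² = 31.4675 − 17.5103 = 13.9572.
SD(X) = √13.9572 = 3.73593.

3.7359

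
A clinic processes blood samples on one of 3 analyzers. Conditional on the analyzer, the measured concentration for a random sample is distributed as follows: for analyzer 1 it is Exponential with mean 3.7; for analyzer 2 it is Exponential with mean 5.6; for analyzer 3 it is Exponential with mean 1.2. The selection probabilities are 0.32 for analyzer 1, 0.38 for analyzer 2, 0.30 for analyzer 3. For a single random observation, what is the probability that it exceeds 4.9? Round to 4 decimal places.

Conditional on each analyzer, P(X > 4.9): 1: 0.265983; 2: 0.416862; 3: 0.0168512.
By total probability, P(X > 4.9) = 0.32·0.265983 + 0.38·0.416862 + 0.3·0.0168512 = 0.248577.

0.2486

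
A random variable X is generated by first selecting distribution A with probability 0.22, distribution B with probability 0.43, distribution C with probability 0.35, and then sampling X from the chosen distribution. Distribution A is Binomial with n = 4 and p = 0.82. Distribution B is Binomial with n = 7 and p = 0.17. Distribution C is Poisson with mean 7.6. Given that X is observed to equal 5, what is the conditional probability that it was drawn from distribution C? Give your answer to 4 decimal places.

0.9767

Likelihoods P(X=5 | ·): A: 0; B: 0.00205409; C: 0.105742.
Posterior ∝ prior × likelihood. Numerator for C: 0.35·0.105742 = 0.0370098.
Normalizing constant: 0.22·0 + 0.43·0.00205409 + 0.35·0.105742 = 0.0378931.
P(C | observation) = 0.0370098 / 0.0378931 = 0.976691.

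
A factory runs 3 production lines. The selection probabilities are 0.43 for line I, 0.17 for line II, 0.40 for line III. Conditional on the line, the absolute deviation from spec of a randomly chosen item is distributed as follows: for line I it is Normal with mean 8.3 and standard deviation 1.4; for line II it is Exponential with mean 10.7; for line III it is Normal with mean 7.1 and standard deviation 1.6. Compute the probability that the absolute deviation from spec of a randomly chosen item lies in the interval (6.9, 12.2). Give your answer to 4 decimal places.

0.6151

Conditional on each line, P(6.9 < X < 12.2): I: 0.838674; II: 0.204977; III: 0.549021.
By total probability, P(6.9 < X < 12.2) = 0.43·0.838674 + 0.17·0.204977 + 0.4·0.549021 = 0.615084.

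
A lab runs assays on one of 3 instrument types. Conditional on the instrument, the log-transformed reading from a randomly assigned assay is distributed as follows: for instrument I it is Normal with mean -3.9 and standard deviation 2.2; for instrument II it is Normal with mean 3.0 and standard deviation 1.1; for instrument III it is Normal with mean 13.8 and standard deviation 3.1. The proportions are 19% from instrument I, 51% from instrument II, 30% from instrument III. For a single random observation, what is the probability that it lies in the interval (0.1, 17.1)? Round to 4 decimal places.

0.7714

Conditional on each instrument, P(0.1 < X < 17.1): I: 0.0345182; II: 0.99581; III: 0.856448.
By total probability, P(0.1 < X < 17.1) = 0.19·0.0345182 + 0.51·0.99581 + 0.3·0.856448 = 0.771356.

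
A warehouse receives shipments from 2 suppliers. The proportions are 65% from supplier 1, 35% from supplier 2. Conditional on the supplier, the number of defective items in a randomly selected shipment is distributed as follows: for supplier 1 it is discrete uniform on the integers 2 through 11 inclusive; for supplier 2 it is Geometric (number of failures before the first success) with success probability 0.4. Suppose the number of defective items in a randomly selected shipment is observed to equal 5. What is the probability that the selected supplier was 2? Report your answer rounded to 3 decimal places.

Likelihoods P(X=5 | ·): 1: 0.1; 2: 0.031104.
Posterior ∝ prior × likelihood. Numerator for 2: 0.35·0.031104 = 0.0108864.
Normalizing constant: 0.65·0.1 + 0.35·0.031104 = 0.0758864.
P(2 | observation) = 0.0108864 / 0.0758864 = 0.143457.

0.143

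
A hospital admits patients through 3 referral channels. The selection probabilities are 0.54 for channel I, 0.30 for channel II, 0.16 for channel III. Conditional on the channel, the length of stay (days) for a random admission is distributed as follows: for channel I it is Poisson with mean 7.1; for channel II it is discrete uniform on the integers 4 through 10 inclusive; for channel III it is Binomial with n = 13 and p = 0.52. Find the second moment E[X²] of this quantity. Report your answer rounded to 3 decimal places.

For each component E[X²] = Var + (mean)², giving I: 57.51; II: 53; III: 48.9424.
Overall E[X²] = 0.54·57.51 + 0.3·53 + 0.16·48.9424 = 54.7862.

54.786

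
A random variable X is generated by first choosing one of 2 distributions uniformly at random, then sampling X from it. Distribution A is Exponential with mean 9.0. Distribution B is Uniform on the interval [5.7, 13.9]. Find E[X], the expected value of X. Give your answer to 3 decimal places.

Component means — A: 9; B: 9.8.
E[X] = 0.5·9 + 0.5·9.8 = 9.4.

9.400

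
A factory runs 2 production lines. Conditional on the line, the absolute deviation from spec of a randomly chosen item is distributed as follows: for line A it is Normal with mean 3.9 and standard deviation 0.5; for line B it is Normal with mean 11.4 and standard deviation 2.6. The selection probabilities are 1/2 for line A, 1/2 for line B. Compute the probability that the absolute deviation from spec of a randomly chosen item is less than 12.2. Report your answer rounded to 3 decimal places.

Conditional on each line, P(X < 12.2): A: 1; B: 0.620842.
By total probability, P(X < 12.2) = 0.5·1 + 0.5·0.620842 = 0.810421.

0.810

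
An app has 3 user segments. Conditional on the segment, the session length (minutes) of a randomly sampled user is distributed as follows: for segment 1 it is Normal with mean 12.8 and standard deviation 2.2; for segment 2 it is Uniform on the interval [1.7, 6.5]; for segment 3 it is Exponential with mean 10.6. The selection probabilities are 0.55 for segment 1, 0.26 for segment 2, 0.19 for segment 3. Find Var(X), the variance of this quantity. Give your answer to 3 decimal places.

Per component, 1: μ=12.8, E[X²]=168.68; 2: μ=4.1, E[X²]=18.73; 3: μ=10.6, E[X²]=224.72.
E[X] = 0.55·12.8 + 0.26·4.1 + 0.19·10.6 = 10.12.
E[X²] = 0.55·168.68 + 0.26·18.73 + 0.19·224.72 = 140.341.
Var(X) = E[X²] − (E[X])² = 140.341 − 102.414 = 37.9262.

37.926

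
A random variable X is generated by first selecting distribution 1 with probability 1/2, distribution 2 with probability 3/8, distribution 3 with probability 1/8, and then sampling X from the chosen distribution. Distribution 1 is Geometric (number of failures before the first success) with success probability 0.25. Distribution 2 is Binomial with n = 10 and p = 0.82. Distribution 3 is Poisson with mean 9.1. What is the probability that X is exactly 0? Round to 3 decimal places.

Conditional on each component, P(X = 0): 1: 0.25; 2: 3.57047e-08; 3: 0.000111666.
By total probability, P(X = 0) = 0.5·0.25 + 0.375·3.57047e-08 + 0.125·0.000111666 = 0.125014.

0.125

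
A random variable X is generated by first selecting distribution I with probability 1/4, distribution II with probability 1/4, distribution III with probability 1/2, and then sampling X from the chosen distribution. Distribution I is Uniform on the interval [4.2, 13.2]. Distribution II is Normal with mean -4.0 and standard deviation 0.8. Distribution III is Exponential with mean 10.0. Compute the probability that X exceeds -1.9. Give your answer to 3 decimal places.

0.751

Conditional on each component, P(X > -1.9): I: 1; II: 0.00433245; III: 1.
By total probability, P(X > -1.9) = 0.25·1 + 0.25·0.00433245 + 0.5·1 = 0.751083.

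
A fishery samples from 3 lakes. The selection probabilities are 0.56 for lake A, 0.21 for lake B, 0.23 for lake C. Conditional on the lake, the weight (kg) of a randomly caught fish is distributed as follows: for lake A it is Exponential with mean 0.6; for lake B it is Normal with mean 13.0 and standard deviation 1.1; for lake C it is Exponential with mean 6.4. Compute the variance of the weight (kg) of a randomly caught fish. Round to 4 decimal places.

34.3955

Per component, A: μ=0.6, E[X²]=0.72; B: μ=13, E[X²]=170.21; C: μ=6.4, E[X²]=81.92.
E[X] = 0.56·0.6 + 0.21·13 + 0.23·6.4 = 4.538.
E[X²] = 0.56·0.72 + 0.21·170.21 + 0.23·81.92 = 54.9889.
Var(X) = E[X²] − (E[X])² = 54.9889 − 20.5934 = 34.3955.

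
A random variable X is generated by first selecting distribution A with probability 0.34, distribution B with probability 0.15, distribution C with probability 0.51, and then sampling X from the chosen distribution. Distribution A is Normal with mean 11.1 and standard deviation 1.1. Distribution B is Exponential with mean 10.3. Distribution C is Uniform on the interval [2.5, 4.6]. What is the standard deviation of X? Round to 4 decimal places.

Per component, A: μ=11.1, E[X²]=124.42; B: μ=10.3, E[X²]=212.18; C: μ=3.55, E[X²]=12.97.
E[X] = 0.34·11.1 + 0.15·10.3 + 0.51·3.55 = 7.1295.
E[X²] = 0.34·124.42 + 0.15·212.18 + 0.51·12.97 = 80.7445.
Var(X) = E[X²] − (E[X])² = 80.7445 − 50.8298 = 29.9147.
SD(X) = √29.9147 = 5.46944.

5.4694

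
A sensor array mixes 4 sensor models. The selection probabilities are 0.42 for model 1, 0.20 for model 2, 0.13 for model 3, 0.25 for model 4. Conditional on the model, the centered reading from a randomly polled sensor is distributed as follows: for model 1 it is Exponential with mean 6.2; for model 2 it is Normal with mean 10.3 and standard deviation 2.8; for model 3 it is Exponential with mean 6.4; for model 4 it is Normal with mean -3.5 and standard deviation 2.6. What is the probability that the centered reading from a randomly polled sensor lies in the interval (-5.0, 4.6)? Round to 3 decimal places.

Conditional on each model, P(-5.0 < X < 4.6): 1: 0.523809; 2: 0.0208895; 3: 0.512639; 4: 0.717086.
By total probability, P(-5.0 < X < 4.6) = 0.42·0.523809 + 0.2·0.0208895 + 0.13·0.512639 + 0.25·0.717086 = 0.470092.

0.470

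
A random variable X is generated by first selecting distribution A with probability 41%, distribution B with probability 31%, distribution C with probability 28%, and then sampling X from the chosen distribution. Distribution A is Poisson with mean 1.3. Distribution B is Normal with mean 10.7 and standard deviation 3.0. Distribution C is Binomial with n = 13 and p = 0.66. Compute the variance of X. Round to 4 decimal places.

21.8447

Per component, A: μ=1.3, E[X²]=2.99; B: μ=10.7, E[X²]=123.49; C: μ=8.58, E[X²]=76.5336.
E[X] = 0.41·1.3 + 0.31·10.7 + 0.28·8.58 = 6.2524.
E[X²] = 0.41·2.99 + 0.31·123.49 + 0.28·76.5336 = 60.9372.
Var(X) = E[X²] − (E[X])² = 60.9372 − 39.0925 = 21.8447.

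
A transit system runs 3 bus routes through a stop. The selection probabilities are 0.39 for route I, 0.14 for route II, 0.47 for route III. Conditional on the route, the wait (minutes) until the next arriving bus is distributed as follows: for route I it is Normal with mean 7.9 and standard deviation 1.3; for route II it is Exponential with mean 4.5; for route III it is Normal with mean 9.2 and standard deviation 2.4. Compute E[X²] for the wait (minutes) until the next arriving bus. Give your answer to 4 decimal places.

For each component E[X²] = Var + (mean)², giving I: 64.1; II: 40.5; III: 90.4.
Overall E[X²] = 0.39·64.1 + 0.14·40.5 + 0.47·90.4 = 73.157.

73.1570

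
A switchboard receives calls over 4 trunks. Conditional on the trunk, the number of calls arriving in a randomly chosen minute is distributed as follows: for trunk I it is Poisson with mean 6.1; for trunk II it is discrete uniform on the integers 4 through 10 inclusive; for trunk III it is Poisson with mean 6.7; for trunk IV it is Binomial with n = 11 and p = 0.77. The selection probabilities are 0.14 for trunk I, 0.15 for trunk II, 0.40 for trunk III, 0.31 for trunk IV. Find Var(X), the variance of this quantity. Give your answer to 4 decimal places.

5.5132

Per component, I: μ=6.1, E[X²]=43.31; II: μ=7, E[X²]=53; III: μ=6.7, E[X²]=51.59; IV: μ=8.47, E[X²]=73.689.
E[X] = 0.14·6.1 + 0.15·7 + 0.4·6.7 + 0.31·8.47 = 7.2097.
E[X²] = 0.14·43.31 + 0.15·53 + 0.4·51.59 + 0.31·73.689 = 57.493.
Var(X) = E[X²] − (E[X])² = 57.493 − 51.9798 = 5.51322.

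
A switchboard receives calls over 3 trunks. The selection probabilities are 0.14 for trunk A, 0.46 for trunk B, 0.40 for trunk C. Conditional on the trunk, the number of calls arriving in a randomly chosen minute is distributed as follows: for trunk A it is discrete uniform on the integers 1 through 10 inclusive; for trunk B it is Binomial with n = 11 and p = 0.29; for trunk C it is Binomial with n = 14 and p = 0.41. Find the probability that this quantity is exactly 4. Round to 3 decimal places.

0.169

Conditional on each trunk, P(X = 4): A: 0.1; B: 0.212283; C: 0.144574.
By total probability, P(X = 4) = 0.14·0.1 + 0.46·0.212283 + 0.4·0.144574 = 0.16948.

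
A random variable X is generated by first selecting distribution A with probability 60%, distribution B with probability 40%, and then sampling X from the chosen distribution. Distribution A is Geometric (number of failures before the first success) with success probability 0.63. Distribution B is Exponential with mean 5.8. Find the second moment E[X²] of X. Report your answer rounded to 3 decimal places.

27.678

For each component E[X²] = Var + (mean)², giving A: 1.27715; B: 67.28.
Overall E[X²] = 0.6·1.27715 + 0.4·67.28 = 27.6783.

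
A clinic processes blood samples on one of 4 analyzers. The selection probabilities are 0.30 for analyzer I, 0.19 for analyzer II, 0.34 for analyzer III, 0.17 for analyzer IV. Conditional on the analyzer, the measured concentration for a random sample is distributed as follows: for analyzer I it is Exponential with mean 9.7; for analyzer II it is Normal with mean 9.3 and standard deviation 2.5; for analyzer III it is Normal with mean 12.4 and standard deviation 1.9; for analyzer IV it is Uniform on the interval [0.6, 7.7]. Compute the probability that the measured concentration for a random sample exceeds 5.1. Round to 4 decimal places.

Conditional on each analyzer, P(X > 5.1): I: 0.591098; II: 0.953521; III: 0.999939; IV: 0.366197.
By total probability, P(X > 5.1) = 0.3·0.591098 + 0.19·0.953521 + 0.34·0.999939 + 0.17·0.366197 = 0.760731.

0.7607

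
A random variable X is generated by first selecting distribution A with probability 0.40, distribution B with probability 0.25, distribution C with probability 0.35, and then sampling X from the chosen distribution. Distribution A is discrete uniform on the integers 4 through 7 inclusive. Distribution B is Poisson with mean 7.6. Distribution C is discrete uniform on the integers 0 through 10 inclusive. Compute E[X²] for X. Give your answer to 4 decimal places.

For each component E[X²] = Var + (mean)², giving A: 31.5; B: 65.36; C: 35.
Overall E[X²] = 0.4·31.5 + 0.25·65.36 + 0.35·35 = 41.19.

41.1900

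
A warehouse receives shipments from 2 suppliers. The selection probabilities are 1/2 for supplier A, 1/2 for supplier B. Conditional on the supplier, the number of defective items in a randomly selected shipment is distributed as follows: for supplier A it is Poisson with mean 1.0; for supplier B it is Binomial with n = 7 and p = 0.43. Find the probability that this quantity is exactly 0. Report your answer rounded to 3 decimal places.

Conditional on each supplier, P(X = 0): A: 0.367879; B: 0.019549.
By total probability, P(X = 0) = 0.5·0.367879 + 0.5·0.019549 = 0.193714.

0.194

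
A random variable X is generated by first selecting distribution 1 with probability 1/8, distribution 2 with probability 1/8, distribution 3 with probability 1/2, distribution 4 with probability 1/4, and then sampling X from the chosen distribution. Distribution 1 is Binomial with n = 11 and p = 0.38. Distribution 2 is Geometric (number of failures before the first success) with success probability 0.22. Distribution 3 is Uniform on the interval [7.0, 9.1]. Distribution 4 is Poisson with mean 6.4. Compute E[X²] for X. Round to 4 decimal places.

For each component E[X²] = Var + (mean)², giving 1: 20.064; 2: 28.686; 3: 65.17; 4: 47.36.
Overall E[X²] = 0.125·20.064 + 0.125·28.686 + 0.5·65.17 + 0.25·47.36 = 50.5187.

50.5187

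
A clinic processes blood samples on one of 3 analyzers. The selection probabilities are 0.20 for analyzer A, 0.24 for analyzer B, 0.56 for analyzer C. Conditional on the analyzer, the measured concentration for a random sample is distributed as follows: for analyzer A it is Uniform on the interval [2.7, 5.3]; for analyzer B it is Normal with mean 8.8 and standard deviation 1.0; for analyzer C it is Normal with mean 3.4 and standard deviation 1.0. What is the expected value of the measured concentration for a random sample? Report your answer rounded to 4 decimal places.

4.8160

Component means — A: 4; B: 8.8; C: 3.4.
E[X] = 0.2·4 + 0.24·8.8 + 0.56·3.4 = 4.816.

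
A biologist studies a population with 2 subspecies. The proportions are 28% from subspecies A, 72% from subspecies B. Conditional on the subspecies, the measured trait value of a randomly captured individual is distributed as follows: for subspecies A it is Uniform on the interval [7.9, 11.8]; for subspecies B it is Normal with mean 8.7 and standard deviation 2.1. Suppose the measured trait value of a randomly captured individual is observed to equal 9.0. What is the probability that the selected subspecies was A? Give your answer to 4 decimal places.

0.3465

Likelihoods f(9.0 | ·): A: 0.25641; B: 0.188044.
Posterior ∝ prior × likelihood. Numerator for A: 0.28·0.25641 = 0.0717949.
Normalizing constant: 0.28·0.25641 + 0.72·0.188044 = 0.207186.
P(A | observation) = 0.0717949 / 0.207186 = 0.346523.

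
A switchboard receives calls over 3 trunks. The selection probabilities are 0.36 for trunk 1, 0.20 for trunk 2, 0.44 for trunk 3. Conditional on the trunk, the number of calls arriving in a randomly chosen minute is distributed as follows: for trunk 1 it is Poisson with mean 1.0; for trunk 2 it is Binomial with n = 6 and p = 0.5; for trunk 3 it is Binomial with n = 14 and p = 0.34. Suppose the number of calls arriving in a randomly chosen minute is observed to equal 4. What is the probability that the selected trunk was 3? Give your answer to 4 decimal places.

Likelihoods P(X=4 | ·): 1: 0.0153283; 2: 0.234375; 3: 0.209792.
Posterior ∝ prior × likelihood. Numerator for 3: 0.44·0.209792 = 0.0923085.
Normalizing constant: 0.36·0.0153283 + 0.2·0.234375 + 0.44·0.209792 = 0.144702.
P(3 | observation) = 0.0923085 / 0.144702 = 0.637923.

0.6379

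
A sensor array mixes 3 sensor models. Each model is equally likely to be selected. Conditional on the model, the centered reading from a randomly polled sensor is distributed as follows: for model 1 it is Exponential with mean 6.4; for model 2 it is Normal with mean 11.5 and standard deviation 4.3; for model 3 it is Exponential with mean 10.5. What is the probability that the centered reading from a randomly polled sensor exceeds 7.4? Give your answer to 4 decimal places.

Conditional on each model, P(X > 7.4): 1: 0.314664; 2: 0.829829; 3: 0.494226.
By total probability, P(X > 7.4) = 0.333333·0.314664 + 0.333333·0.829829 + 0.333333·0.494226 = 0.54624.

0.5462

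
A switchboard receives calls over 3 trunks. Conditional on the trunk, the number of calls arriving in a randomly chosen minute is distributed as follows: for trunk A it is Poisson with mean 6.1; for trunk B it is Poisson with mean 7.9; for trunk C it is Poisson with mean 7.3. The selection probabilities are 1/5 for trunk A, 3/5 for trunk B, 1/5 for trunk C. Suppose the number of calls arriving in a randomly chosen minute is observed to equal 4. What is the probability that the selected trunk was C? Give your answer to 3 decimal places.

Likelihoods P(X=4 | ·): A: 0.129393; B: 0.0601687; C: 0.0799338.
Posterior ∝ prior × likelihood. Numerator for C: 0.2·0.0799338 = 0.0159868.
Normalizing constant: 0.2·0.129393 + 0.6·0.0601687 + 0.2·0.0799338 = 0.0779666.
P(C | observation) = 0.0159868 / 0.0779666 = 0.205046.

0.205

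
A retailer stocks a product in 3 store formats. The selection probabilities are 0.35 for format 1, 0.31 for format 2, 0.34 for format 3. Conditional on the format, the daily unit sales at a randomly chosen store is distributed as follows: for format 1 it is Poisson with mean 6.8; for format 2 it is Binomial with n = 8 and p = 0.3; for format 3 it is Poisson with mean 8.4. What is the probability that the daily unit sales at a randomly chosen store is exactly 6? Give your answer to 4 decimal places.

0.0939

Conditional on each format, P(X = 6): 1: 0.152939; 2: 0.0100019; 3: 0.109716.
By total probability, P(X = 6) = 0.35·0.152939 + 0.31·0.0100019 + 0.34·0.109716 = 0.0939327.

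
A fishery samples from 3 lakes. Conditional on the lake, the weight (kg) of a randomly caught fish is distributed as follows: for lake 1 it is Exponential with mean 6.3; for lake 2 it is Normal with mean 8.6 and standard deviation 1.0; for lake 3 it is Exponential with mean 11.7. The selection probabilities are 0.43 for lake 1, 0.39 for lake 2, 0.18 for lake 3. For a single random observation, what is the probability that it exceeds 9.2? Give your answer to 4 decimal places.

0.2888

Conditional on each lake, P(X > 9.2): 1: 0.232163; 2: 0.274253; 3: 0.455516.
By total probability, P(X > 9.2) = 0.43·0.232163 + 0.39·0.274253 + 0.18·0.455516 = 0.288781.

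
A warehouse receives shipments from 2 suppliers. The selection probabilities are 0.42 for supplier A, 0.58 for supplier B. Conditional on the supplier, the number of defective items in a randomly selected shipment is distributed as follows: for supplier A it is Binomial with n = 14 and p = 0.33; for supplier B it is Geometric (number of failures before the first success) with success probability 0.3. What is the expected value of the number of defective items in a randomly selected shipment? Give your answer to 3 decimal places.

Component means — A: 4.62; B: 2.33333.
E[X] = 0.42·4.62 + 0.58·2.33333 = 3.29373.

3.294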